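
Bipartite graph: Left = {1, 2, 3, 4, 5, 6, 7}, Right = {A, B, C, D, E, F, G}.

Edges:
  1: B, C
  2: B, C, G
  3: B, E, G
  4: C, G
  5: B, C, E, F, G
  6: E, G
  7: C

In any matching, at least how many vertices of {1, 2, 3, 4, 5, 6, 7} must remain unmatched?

For example, pair 1–B, 2–G, 3–E, 4–C, 5–F.
The set {1, 2, 3, 4, 6, 7} has only 4 neighbours ({B, C, E, G}), so by Hall's theorem at most 5 of the 7 left vertices can be matched.
That matches 5 of the 7, leaving 2 unmatched; no matching can do better.

2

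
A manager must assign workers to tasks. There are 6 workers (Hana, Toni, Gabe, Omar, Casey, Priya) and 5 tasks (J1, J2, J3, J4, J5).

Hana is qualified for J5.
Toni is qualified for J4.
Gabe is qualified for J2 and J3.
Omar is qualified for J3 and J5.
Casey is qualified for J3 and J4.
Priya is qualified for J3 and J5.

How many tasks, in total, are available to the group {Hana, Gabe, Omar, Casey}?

The union of neighbours of {Hana, Gabe, Omar, Casey} is {J2, J3, J4, J5}, which has 4 elements.
Since |N(S)| = 4 ≥ |S| = 4, Hall's condition holds for this subset.

4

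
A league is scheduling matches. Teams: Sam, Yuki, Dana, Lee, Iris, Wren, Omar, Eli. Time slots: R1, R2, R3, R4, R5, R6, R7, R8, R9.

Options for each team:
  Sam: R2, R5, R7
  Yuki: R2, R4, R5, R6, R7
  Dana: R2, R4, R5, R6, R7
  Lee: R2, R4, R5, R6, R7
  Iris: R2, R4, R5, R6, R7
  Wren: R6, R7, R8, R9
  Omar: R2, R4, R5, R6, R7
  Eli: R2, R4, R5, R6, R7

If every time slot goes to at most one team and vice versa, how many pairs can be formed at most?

6

For example, pair Sam-R7, Yuki-R5, Dana-R4, Lee-R2, Iris-R6, Wren-R8.
The set {Sam, Yuki, Dana, Lee, Iris, Omar, Eli} has only 5 neighbours ({R2, R4, R5, R6, R7}), so by Hall's theorem at most 6 of the 8 teams can be matched.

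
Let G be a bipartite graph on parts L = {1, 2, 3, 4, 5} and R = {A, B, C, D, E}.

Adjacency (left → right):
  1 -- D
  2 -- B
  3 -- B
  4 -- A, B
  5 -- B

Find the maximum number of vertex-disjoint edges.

A valid assignment of size 3: 1-D, 2-B, 4-A.
The set {2, 3, 5} has only 1 neighbour ({B}), so by Hall's theorem at most 3 of the 5 left vertices can be matched.

3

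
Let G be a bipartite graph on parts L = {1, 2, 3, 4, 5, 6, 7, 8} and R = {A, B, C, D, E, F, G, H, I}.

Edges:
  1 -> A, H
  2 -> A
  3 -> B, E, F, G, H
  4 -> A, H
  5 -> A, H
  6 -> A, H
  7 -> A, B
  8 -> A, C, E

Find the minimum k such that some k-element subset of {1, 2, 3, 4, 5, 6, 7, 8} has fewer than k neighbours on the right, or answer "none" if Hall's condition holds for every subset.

3

Take S = {1, 2, 4}. Its neighbourhood is {A, H}, so |N(S)| = 2 < |S| = 3.
Every subset of size less than 3 has at least as many neighbours as members, so 3 is the minimum.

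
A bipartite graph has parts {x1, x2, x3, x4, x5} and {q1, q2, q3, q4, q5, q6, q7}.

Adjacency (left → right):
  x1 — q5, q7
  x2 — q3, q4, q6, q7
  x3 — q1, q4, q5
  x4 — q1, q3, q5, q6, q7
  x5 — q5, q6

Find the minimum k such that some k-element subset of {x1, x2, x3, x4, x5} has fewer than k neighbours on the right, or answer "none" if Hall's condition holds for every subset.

A matching saturating every left vertex exists, for instance x1→q7, x2→q6, x3→q4, x4→q1, x5→q5.
By Hall's marriage theorem, this means |N(S)| ≥ |S| for every subset S, so no violating subset exists.

none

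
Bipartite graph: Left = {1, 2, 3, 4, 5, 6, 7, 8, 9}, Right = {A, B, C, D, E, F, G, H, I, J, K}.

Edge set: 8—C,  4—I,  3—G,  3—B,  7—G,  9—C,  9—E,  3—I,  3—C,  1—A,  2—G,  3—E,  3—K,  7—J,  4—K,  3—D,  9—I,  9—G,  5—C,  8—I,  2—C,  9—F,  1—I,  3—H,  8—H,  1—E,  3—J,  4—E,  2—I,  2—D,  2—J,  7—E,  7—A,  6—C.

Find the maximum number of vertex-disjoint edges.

For example, pair 1-I, 2-J, 3-K, 4-E, 5-C, 7-A, 8-H, 9-G.
The set {5, 6} has only 1 neighbour ({C}), so by Hall's theorem at most 8 of the 9 left vertices can be matched.

8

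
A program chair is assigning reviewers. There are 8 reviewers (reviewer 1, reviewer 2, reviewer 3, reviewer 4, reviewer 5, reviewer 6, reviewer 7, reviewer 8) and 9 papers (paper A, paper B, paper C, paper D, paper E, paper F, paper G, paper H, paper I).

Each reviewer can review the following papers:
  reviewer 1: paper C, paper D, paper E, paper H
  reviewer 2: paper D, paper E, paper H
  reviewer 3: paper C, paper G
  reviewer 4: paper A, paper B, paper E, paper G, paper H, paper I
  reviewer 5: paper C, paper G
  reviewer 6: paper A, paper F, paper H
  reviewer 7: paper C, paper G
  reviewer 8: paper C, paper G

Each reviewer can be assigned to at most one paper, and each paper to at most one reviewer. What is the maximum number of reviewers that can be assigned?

6

For example, pair reviewer 1-paper D, reviewer 2-paper E, reviewer 3-paper G, reviewer 4-paper I, reviewer 5-paper C, reviewer 6-paper F.
The set {reviewer 3, reviewer 5, reviewer 7, reviewer 8} has only 2 neighbours ({paper C, paper G}), so by Hall's theorem at most 6 of the 8 reviewers can be matched.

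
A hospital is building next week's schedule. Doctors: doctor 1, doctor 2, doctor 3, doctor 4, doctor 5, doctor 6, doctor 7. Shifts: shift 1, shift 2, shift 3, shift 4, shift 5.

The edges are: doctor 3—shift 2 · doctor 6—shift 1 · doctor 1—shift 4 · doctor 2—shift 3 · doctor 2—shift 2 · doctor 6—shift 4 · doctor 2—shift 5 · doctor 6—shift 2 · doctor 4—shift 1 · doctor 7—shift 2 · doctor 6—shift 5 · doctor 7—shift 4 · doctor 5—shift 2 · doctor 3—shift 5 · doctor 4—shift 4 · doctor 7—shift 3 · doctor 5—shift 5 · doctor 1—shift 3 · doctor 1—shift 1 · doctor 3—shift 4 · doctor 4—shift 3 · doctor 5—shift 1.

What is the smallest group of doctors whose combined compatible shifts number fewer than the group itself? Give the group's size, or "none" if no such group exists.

6

Take S = {doctor 1, doctor 2, doctor 3, doctor 4, doctor 5, doctor 6}. Its neighbourhood is {shift 1, shift 2, shift 3, shift 4, shift 5}, so |N(S)| = 5 < |S| = 6.
Every subset of size less than 6 has at least as many neighbours as members, so 6 is the minimum.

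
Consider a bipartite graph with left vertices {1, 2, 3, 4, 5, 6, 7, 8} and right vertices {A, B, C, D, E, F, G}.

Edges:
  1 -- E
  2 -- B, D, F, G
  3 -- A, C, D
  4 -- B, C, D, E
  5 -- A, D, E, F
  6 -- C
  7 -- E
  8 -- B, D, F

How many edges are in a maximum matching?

7

A valid assignment of size 7: 1-E, 2-G, 3-A, 4-D, 5-F, 6-C, 8-B.
The set {1, 7} has only 1 neighbour ({E}), so by Hall's theorem at most 7 of the 8 left vertices can be matched.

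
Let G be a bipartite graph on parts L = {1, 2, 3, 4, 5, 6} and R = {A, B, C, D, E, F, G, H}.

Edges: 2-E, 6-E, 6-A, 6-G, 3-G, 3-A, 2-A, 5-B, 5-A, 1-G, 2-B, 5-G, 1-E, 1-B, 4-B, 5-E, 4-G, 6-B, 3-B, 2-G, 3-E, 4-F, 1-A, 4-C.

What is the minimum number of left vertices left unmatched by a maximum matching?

For example, pair 1-A, 2-G, 3-E, 4-F, 5-B.
The set {1, 2, 3, 5, 6} has only 4 neighbours ({A, B, E, G}), so by Hall's theorem at most 5 of the 6 left vertices can be matched.
That matches 5 of the 6, leaving 1 unmatched; no matching can do better.

1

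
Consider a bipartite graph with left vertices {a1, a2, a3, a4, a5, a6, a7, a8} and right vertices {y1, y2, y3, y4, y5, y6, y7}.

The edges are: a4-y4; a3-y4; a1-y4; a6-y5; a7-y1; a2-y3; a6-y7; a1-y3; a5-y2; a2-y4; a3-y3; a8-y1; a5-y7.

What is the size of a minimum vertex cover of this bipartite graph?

5

The 5 edges a1–y4, a2–y3, a5–y2, a6–y7, a7–y1 form a matching, so any vertex cover needs at least 5 vertices (one per matched edge).
Conversely {a5, a6, y1, y3, y4} meets every edge and has exactly 5 vertices, so 5 is optimal.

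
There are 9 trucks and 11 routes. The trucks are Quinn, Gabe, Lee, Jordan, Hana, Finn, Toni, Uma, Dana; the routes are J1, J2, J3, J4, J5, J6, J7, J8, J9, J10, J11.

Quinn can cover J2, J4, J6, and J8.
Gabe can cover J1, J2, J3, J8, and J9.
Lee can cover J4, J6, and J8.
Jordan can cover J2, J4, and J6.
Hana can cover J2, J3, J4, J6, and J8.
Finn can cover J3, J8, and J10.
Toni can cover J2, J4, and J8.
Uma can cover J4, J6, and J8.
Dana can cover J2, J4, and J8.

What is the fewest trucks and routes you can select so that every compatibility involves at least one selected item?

The 7 edges Quinn–J6, Gabe–J9, Lee–J4, Jordan–J2, Hana–J3, Finn–J10, Toni–J8 form a matching, so any vertex cover needs at least 7 vertices (one per matched edge).
Conversely {Gabe, Hana, Finn, J2, J4, J6, J8} meets every edge and has exactly 7 vertices, so 7 is optimal.

7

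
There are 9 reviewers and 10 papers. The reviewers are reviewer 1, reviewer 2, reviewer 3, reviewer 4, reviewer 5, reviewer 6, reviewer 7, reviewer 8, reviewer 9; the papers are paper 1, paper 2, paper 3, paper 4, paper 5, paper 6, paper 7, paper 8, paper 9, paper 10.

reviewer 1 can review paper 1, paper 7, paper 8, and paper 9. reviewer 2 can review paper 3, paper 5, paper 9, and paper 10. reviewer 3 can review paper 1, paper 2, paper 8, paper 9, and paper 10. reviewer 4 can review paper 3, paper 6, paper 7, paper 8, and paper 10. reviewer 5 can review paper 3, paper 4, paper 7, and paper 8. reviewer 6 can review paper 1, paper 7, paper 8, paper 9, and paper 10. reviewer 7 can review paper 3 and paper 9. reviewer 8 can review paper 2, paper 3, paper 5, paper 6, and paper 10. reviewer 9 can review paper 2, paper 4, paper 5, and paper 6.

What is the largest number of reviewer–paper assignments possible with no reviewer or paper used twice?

9

One maximum matching: reviewer 1→paper 1, reviewer 2→paper 5, reviewer 3→paper 10, reviewer 4→paper 6, reviewer 5→paper 7, reviewer 6→paper 8, reviewer 7→paper 3, reviewer 8→paper 2, reviewer 9→paper 4.
This saturates every reviewer, so 9 is the maximum.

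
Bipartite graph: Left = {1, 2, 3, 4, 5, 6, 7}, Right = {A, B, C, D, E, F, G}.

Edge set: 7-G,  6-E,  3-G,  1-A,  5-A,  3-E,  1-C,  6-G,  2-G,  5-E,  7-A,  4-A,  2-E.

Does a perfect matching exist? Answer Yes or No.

No

The set {2, 3, 4, 5, 6, 7} has only 3 neighbours ({A, E, G}), so by Hall's theorem at most 4 of the 7 left vertices can be matched.
Hence no matching covers every left vertex.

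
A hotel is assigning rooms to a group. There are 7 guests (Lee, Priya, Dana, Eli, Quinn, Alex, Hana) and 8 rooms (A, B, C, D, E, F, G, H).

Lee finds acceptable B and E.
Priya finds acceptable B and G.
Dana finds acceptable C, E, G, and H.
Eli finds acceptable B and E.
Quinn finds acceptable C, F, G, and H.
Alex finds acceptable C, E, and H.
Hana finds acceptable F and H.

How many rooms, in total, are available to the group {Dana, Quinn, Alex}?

The union of neighbours of {Dana, Quinn, Alex} is {C, E, F, G, H}, which has 5 elements.
Since |N(S)| = 5 ≥ |S| = 3, Hall's condition holds for this subset.

5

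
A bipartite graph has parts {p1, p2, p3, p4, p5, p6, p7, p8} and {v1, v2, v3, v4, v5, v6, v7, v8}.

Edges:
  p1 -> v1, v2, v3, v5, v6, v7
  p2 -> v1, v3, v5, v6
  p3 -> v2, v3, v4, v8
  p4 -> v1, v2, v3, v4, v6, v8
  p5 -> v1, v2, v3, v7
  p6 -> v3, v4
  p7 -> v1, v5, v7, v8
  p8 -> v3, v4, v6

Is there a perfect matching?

For example, pair p1→v3, p2→v5, p3→v2, p4→v8, p5→v7, p6→v4, p7→v1, p8→v6.
Every left vertex is matched, so this is a perfect matching.

Yes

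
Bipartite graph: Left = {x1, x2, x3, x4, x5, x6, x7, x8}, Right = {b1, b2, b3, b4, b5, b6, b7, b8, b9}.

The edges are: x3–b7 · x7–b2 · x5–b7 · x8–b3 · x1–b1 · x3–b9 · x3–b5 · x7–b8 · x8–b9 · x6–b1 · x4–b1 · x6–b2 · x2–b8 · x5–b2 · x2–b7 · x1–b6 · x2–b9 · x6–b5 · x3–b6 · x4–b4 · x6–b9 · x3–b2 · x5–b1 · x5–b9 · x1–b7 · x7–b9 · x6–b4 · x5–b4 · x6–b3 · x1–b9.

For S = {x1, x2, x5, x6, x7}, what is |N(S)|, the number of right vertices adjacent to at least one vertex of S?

The union of neighbours of {x1, x2, x5, x6, x7} is {b1, b2, b3, b4, b5, b6, b7, b8, b9}, which has 9 elements.
Since |N(S)| = 9 ≥ |S| = 5, Hall's condition holds for this subset.

9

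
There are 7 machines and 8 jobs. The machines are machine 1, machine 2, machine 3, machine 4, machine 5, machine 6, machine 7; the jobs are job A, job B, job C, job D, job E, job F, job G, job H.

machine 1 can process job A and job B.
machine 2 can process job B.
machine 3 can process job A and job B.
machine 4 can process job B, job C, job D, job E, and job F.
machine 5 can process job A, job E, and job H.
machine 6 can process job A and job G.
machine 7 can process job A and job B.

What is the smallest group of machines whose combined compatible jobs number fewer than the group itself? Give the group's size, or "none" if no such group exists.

Take S = {machine 1, machine 2, machine 3}. Its neighbourhood is {job A, job B}, so |N(S)| = 2 < |S| = 3.
Every subset of size less than 3 has at least as many neighbours as members, so 3 is the minimum.

3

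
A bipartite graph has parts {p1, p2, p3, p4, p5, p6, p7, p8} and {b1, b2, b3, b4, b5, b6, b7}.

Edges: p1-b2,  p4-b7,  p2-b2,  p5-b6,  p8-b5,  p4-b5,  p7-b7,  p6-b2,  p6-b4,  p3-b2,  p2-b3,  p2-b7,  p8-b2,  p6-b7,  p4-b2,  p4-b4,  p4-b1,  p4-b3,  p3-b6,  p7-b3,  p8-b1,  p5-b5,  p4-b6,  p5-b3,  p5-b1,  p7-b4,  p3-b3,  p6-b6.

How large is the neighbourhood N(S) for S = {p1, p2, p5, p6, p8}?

7

The union of neighbours of {p1, p2, p5, p6, p8} is {b1, b2, b3, b4, b5, b6, b7}, which has 7 elements.
Since |N(S)| = 7 ≥ |S| = 5, Hall's condition holds for this subset.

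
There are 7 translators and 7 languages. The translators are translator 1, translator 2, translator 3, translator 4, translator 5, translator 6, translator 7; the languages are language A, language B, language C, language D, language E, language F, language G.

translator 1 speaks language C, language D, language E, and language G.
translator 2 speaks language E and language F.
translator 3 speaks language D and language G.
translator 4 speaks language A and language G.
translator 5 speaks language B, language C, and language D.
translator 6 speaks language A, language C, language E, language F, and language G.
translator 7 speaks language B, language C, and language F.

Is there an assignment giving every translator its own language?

Yes

One maximum matching: translator 1→language C, translator 2→language E, translator 3→language D, translator 4→language A, translator 5→language B, translator 6→language G, translator 7→language F.
All 7 translators are covered.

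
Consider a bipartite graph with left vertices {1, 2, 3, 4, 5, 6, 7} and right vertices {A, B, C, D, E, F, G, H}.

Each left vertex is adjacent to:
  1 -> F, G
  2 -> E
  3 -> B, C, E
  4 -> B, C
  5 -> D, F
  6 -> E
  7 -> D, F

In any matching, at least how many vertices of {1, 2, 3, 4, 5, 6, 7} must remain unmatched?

1

A valid assignment of size 6: 1–G, 2–E, 3–C, 4–B, 5–D, 7–F.
The set {2, 6} has only 1 neighbour ({E}), so by Hall's theorem at most 6 of the 7 left vertices can be matched.
That matches 6 of the 7, leaving 1 unmatched; no matching can do better.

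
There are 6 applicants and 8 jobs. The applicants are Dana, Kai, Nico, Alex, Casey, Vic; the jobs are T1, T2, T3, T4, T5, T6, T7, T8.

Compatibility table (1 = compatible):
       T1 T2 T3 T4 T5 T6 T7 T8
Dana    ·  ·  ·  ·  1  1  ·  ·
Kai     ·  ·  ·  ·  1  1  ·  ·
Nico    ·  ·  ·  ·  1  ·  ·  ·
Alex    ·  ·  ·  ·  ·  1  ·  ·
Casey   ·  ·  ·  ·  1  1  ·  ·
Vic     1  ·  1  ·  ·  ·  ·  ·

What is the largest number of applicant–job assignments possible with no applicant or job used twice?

For example, pair Dana→T5, Kai→T6, Vic→T1.
The set {Dana, Kai, Nico, Alex, Casey} has only 2 neighbours ({T5, T6}), so by Hall's theorem at most 3 of the 6 applicants can be matched.

3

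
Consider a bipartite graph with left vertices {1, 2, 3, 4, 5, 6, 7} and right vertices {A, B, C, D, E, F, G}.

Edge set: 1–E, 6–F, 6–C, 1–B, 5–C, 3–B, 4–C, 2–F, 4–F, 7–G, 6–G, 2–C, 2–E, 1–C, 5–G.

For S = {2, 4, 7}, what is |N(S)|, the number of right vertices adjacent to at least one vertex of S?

4

The union of neighbours of {2, 4, 7} is {C, E, F, G}, which has 4 elements.
Since |N(S)| = 4 ≥ |S| = 3, Hall's condition holds for this subset.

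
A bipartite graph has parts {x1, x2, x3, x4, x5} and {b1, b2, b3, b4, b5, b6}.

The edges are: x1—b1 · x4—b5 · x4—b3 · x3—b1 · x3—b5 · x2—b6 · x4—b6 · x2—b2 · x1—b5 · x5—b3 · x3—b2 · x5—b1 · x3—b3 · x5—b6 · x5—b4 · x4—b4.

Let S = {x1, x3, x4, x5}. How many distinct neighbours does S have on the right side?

6

The union of neighbours of {x1, x3, x4, x5} is {b1, b2, b3, b4, b5, b6}, which has 6 elements.
Since |N(S)| = 6 ≥ |S| = 4, Hall's condition holds for this subset.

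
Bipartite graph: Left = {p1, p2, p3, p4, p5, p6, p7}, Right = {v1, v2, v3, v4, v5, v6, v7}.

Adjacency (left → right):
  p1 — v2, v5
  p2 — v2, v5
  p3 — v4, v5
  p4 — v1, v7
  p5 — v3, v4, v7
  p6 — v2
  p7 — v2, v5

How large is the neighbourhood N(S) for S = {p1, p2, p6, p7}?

The union of neighbours of {p1, p2, p6, p7} is {v2, v5}, which has 2 elements.
Since |N(S)| = 2 < |S| = 4, Hall's condition fails for this subset.

2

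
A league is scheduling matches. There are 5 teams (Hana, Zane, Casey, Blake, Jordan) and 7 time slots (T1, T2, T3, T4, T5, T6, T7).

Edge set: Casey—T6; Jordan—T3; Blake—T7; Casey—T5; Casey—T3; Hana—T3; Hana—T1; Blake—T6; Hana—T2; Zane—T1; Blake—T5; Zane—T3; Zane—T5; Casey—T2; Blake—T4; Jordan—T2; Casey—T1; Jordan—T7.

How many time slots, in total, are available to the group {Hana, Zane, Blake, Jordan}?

The union of neighbours of {Hana, Zane, Blake, Jordan} is {T1, T2, T3, T4, T5, T6, T7}, which has 7 elements.
Since |N(S)| = 7 ≥ |S| = 4, Hall's condition holds for this subset.

7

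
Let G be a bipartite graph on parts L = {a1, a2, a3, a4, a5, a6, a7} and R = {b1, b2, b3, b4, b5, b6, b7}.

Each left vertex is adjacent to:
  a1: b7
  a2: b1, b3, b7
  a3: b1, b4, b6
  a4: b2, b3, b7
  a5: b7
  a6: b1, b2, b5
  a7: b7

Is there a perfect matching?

The set {a1, a5, a7} has only 1 neighbour ({b7}), so by Hall's theorem at most 5 of the 7 left vertices can be matched.
Hence no matching covers every left vertex.

No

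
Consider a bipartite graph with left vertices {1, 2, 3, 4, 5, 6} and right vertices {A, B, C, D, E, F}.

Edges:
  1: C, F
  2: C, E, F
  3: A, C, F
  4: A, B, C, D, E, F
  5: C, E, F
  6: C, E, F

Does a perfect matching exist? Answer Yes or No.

No

The set {1, 2, 5, 6} has only 3 neighbours ({C, E, F}), so by Hall's theorem at most 5 of the 6 left vertices can be matched.
Hence no matching covers every left vertex.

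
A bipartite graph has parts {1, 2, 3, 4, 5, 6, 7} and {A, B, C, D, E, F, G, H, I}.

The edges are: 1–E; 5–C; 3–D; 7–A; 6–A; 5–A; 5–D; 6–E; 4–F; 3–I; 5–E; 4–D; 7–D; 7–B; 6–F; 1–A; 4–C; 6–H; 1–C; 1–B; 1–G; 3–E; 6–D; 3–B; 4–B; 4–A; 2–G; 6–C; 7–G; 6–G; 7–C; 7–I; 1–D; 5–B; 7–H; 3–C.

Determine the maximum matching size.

A valid assignment of size 7: 1-C, 2-G, 3-D, 4-F, 5-B, 6-E, 7-A.
All 7 left vertices are matched, so no larger matching exists.

7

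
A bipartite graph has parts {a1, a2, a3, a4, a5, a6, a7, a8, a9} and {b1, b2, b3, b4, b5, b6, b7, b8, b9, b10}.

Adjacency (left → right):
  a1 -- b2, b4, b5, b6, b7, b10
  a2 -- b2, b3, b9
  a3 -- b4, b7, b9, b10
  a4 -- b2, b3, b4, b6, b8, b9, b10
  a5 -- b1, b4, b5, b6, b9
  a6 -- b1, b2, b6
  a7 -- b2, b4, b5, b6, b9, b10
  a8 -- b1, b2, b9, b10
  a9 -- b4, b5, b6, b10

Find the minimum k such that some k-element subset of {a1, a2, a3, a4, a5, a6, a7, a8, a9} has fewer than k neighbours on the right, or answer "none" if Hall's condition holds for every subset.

A matching saturating every left vertex exists, for instance a1→b7, a2→b3, a3→b4, a4→b8, a5→b1, a6→b2, a7→b6, a8→b9, a9→b5.
By Hall's marriage theorem, this means |N(S)| ≥ |S| for every subset S, so no violating subset exists.

none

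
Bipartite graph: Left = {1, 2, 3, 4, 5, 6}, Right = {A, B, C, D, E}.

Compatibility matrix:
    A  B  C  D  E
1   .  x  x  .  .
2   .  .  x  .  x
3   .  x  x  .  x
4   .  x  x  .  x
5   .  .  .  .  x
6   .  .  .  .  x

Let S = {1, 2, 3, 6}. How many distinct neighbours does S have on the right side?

The union of neighbours of {1, 2, 3, 6} is {B, C, E}, which has 3 elements.
Since |N(S)| = 3 < |S| = 4, Hall's condition fails for this subset.

3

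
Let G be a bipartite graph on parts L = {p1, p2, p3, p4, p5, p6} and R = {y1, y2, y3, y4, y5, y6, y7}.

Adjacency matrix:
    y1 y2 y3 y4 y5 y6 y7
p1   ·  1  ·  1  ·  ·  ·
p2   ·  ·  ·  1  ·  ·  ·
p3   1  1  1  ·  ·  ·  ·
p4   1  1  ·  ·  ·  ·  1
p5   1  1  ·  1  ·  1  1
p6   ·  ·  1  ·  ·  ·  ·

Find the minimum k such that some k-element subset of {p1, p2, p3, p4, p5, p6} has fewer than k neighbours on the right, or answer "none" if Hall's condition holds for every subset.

none

A matching saturating every left vertex exists, for instance p1→y2, p2→y4, p3→y1, p4→y7, p5→y6, p6→y3.
By Hall's marriage theorem, this means |N(S)| ≥ |S| for every subset S, so no violating subset exists.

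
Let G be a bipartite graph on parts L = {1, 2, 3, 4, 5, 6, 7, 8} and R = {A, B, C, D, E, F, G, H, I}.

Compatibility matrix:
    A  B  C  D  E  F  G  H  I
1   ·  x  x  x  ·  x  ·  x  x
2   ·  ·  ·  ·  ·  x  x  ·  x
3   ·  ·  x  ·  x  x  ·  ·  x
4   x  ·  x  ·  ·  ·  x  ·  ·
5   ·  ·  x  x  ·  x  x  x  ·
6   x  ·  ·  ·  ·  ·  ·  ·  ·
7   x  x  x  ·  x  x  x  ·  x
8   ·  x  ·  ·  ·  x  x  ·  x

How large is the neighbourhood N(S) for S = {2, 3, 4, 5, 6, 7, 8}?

The union of neighbours of {2, 3, 4, 5, 6, 7, 8} is {A, B, C, D, E, F, G, H, I}, which has 9 elements.
Since |N(S)| = 9 ≥ |S| = 7, Hall's condition holds for this subset.

9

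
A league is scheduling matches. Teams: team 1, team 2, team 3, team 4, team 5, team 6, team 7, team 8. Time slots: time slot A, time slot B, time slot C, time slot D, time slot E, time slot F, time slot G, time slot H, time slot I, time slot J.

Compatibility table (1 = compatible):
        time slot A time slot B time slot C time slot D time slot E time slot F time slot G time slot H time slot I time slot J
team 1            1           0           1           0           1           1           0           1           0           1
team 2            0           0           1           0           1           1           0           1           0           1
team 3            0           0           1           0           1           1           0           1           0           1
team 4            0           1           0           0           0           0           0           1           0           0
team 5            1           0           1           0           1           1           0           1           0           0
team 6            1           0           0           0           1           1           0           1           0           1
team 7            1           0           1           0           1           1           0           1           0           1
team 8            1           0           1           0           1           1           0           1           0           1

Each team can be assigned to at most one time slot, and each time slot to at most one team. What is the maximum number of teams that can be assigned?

7

One maximum matching: team 1-time slot A, team 2-time slot H, team 3-time slot F, team 4-time slot B, team 5-time slot C, team 6-time slot E, team 7-time slot J.
The set {team 1, team 2, team 3, team 5, team 6, team 7, team 8} has only 6 neighbours ({time slot A, time slot C, time slot E, time slot F, time slot H, time slot J}), so by Hall's theorem at most 7 of the 8 teams can be matched.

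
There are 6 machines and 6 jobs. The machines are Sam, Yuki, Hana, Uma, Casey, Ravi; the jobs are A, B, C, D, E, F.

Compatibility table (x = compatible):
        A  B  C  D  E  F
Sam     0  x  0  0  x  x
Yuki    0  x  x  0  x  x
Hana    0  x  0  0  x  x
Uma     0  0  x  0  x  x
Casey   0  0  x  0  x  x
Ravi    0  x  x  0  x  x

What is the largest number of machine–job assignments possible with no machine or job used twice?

4

For example, pair Sam–F, Yuki–C, Hana–B, Uma–E.
The set {Sam, Yuki, Hana, Uma, Casey, Ravi} has only 4 neighbours ({B, C, E, F}), so by Hall's theorem at most 4 of the 6 machines can be matched.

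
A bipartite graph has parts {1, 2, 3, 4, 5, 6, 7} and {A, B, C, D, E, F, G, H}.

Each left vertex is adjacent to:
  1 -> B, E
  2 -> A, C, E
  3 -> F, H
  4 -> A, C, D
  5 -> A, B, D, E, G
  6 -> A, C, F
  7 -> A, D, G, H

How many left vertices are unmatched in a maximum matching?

0

For example, pair 1–B, 2–E, 3–H, 4–C, 5–A, 6–F, 7–G.
This saturates every left vertex, so 7 is the maximum.
That matches 7 of the 7, leaving 0 unmatched; no matching can do better.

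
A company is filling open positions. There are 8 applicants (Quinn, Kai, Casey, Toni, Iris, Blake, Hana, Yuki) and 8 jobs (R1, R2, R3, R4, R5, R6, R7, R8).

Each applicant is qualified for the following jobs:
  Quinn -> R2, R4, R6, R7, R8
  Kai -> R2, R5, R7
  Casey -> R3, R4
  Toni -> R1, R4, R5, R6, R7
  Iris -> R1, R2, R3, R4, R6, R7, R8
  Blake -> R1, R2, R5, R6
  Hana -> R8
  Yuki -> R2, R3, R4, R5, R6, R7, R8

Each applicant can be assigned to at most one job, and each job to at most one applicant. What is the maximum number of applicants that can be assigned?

8

For example, pair Quinn–R2, Kai–R7, Casey–R4, Toni–R1, Iris–R3, Blake–R5, Hana–R8, Yuki–R6.
All 8 applicants are matched, so no larger matching exists.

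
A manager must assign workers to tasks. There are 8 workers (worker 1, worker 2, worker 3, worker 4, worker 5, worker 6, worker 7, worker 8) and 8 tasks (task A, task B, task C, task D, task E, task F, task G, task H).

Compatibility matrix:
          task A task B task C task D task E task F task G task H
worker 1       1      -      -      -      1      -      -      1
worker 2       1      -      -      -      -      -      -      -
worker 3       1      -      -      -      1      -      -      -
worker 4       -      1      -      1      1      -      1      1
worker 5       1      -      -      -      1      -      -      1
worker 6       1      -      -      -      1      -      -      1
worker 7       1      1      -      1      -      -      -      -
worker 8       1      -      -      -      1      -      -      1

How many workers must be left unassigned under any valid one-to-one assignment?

A valid assignment of size 5: worker 1–task H, worker 2–task A, worker 3–task E, worker 4–task G, worker 7–task D.
The set {worker 1, worker 2, worker 3, worker 5, worker 6, worker 8} has only 3 neighbours ({task A, task E, task H}), so by Hall's theorem at most 5 of the 8 workers can be matched.
That matches 5 of the 8, leaving 3 unmatched; no matching can do better.

3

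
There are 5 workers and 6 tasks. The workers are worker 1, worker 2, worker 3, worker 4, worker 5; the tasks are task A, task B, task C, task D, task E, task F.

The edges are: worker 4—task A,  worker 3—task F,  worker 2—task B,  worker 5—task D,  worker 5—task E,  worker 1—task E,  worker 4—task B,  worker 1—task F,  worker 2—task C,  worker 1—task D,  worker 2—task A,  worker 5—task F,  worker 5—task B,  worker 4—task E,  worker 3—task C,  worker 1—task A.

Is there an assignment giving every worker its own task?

A valid assignment of size 5: worker 1-task D, worker 2-task B, worker 3-task F, worker 4-task A, worker 5-task E.
All 5 workers are covered.

Yes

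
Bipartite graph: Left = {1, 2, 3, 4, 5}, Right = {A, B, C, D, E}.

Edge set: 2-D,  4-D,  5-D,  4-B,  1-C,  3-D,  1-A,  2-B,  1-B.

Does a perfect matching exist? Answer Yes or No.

The set {2, 3, 4, 5} has only 2 neighbours ({B, D}), so by Hall's theorem at most 3 of the 5 left vertices can be matched.
Hence no matching covers every left vertex.

No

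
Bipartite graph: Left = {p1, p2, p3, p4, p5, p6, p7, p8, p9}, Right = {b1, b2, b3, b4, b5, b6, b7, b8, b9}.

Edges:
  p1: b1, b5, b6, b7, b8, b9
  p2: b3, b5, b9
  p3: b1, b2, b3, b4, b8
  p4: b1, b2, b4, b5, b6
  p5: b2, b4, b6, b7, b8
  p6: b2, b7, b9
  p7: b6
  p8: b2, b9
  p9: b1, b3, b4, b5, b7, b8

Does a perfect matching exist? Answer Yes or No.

A valid assignment of size 9: p1–b1, p2–b3, p3–b8, p4–b5, p5–b4, p6–b2, p7–b6, p8–b9, p9–b7.
All 9 left vertices are covered.

Yes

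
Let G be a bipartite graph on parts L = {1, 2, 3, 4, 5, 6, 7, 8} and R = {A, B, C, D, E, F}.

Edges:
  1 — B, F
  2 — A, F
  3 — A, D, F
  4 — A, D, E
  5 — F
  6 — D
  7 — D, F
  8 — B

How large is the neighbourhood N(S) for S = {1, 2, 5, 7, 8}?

The union of neighbours of {1, 2, 5, 7, 8} is {A, B, D, F}, which has 4 elements.
Since |N(S)| = 4 < |S| = 5, Hall's condition fails for this subset.

4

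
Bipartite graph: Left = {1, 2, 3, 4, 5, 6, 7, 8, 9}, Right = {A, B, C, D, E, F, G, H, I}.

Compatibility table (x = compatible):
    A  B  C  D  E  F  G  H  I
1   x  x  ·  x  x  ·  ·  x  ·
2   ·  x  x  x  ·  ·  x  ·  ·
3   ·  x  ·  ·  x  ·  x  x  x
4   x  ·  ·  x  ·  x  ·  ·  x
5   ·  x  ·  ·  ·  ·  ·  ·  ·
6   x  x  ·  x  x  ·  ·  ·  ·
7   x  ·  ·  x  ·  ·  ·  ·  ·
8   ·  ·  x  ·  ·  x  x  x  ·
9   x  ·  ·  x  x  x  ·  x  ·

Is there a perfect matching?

For example, pair 1-H, 2-G, 3-I, 4-F, 5-B, 6-E, 7-D, 8-C, 9-A.
Every left vertex is matched, so this is a perfect matching.

Yes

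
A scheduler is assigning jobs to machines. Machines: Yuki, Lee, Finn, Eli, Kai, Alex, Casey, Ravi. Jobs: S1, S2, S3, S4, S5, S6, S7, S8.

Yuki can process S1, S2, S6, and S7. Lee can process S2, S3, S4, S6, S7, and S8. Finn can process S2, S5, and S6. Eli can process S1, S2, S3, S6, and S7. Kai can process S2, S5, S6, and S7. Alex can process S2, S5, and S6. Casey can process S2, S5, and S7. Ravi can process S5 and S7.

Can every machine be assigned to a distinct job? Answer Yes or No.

The set {Finn, Kai, Alex, Casey, Ravi} has only 4 neighbours ({S2, S5, S6, S7}), so by Hall's theorem at most 7 of the 8 machines can be matched.
Hence no matching covers every machine.

No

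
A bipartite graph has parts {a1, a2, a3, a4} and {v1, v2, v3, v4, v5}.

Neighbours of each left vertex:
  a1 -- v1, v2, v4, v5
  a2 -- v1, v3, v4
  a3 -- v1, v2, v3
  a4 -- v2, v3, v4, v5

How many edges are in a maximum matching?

4

One maximum matching: a1–v4, a2–v3, a3–v1, a4–v2.
All 4 left vertices are matched, so no larger matching exists.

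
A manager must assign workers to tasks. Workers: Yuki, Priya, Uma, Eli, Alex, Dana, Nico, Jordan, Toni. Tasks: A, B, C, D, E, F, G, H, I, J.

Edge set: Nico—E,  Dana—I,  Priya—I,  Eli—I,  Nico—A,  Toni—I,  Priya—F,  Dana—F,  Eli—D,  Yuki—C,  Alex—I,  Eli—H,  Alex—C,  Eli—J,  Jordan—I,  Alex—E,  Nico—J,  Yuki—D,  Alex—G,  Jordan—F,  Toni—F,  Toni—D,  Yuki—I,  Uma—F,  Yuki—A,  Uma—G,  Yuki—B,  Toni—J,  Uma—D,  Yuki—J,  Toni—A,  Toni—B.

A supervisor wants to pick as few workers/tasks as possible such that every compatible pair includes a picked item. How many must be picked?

A maximum matching has 8 edges (e.g. Yuki–A, Priya–I, Uma–G, Eli–D, Alex–C, Dana–F, Nico–E, Toni–J).
By König's theorem the minimum vertex cover has the same size. One such cover is {Yuki, Uma, Eli, Alex, Nico, Toni, F, I}.

8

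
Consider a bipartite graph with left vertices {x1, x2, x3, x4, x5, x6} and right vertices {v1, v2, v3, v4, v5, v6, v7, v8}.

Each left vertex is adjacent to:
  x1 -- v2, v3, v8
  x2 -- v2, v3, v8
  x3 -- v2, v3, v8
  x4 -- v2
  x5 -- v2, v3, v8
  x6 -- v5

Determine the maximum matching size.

4

A valid assignment of size 4: x1-v8, x2-v3, x3-v2, x6-v5.
The set {x1, x2, x3, x4, x5} has only 3 neighbours ({v2, v3, v8}), so by Hall's theorem at most 4 of the 6 left vertices can be matched.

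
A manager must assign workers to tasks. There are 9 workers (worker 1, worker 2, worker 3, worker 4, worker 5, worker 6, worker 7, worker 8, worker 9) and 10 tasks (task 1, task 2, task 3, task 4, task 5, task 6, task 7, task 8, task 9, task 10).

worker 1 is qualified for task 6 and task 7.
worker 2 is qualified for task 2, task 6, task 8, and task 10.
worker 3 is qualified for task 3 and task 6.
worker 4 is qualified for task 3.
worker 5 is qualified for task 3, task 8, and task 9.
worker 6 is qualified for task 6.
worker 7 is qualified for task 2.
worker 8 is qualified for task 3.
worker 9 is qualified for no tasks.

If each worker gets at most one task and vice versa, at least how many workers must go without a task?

For example, pair worker 1→task 7, worker 2→task 8, worker 3→task 6, worker 4→task 3, worker 5→task 9, worker 7→task 2.
The set {worker 3, worker 4, worker 6, worker 8, worker 9} has only 2 neighbours ({task 3, task 6}), so by Hall's theorem at most 6 of the 9 workers can be matched.
That matches 6 of the 9, leaving 3 unmatched; no matching can do better.

3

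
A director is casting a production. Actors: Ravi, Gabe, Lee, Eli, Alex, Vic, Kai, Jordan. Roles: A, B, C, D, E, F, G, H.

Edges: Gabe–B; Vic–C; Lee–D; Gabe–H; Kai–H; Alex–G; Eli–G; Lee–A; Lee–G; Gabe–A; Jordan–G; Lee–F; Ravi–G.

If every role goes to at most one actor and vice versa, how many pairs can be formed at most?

5

One maximum matching: Ravi→G, Gabe→B, Lee→F, Vic→C, Kai→H.
The set {Ravi, Eli, Alex, Jordan} has only 1 neighbour ({G}), so by Hall's theorem at most 5 of the 8 actors can be matched.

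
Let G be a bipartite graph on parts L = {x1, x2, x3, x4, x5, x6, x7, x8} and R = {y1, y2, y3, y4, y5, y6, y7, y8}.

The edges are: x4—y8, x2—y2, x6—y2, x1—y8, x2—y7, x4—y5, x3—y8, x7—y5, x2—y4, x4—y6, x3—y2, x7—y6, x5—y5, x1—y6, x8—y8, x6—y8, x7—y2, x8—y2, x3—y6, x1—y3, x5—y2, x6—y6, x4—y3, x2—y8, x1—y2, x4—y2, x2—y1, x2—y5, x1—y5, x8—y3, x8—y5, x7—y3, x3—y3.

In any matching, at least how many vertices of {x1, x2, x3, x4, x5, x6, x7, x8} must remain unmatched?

2

A valid assignment of size 6: x1–y6, x2–y7, x3–y3, x4–y2, x5–y5, x6–y8.
The set {x1, x3, x4, x5, x6, x7, x8} has only 5 neighbours ({y2, y3, y5, y6, y8}), so by Hall's theorem at most 6 of the 8 left vertices can be matched.
That matches 6 of the 8, leaving 2 unmatched; no matching can do better.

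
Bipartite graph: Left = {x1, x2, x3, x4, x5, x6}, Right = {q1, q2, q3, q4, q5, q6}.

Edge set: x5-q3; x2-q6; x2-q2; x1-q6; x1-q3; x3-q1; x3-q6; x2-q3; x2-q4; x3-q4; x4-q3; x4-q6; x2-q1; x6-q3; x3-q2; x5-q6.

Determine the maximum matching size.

For example, pair x1–q3, x2–q4, x3–q2, x4–q6.
The set {x1, x4, x5, x6} has only 2 neighbours ({q3, q6}), so by Hall's theorem at most 4 of the 6 left vertices can be matched.

4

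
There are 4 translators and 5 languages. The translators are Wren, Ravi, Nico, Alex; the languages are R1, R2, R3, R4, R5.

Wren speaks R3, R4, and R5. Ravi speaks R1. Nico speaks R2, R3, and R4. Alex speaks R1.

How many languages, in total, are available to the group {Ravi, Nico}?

4

The union of neighbours of {Ravi, Nico} is {R1, R2, R3, R4}, which has 4 elements.
Since |N(S)| = 4 ≥ |S| = 2, Hall's condition holds for this subset.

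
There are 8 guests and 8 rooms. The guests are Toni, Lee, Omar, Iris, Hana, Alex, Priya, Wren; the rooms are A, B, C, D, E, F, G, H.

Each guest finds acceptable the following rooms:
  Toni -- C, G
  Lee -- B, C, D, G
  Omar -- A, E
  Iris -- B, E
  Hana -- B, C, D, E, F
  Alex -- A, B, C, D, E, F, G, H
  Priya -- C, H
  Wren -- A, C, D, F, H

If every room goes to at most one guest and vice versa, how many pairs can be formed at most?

8

For example, pair Toni-C, Lee-D, Omar-E, Iris-B, Hana-F, Alex-G, Priya-H, Wren-A.
All 8 guests are matched, so no larger matching exists.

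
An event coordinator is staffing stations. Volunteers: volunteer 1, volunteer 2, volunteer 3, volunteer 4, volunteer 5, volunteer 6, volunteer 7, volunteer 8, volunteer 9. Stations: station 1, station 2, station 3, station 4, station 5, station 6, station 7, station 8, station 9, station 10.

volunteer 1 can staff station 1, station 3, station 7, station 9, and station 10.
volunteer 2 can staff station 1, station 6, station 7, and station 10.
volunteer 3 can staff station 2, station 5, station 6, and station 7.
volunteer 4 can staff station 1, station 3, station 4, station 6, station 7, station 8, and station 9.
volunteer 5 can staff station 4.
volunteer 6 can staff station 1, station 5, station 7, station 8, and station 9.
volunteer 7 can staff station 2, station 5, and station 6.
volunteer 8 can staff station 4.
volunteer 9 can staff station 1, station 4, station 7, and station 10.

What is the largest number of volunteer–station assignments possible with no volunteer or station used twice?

For example, pair volunteer 1–station 7, volunteer 2–station 10, volunteer 3–station 2, volunteer 4–station 6, volunteer 5–station 4, volunteer 6–station 8, volunteer 7–station 5, volunteer 9–station 1.
The set {volunteer 5, volunteer 8} has only 1 neighbour ({station 4}), so by Hall's theorem at most 8 of the 9 volunteers can be matched.

8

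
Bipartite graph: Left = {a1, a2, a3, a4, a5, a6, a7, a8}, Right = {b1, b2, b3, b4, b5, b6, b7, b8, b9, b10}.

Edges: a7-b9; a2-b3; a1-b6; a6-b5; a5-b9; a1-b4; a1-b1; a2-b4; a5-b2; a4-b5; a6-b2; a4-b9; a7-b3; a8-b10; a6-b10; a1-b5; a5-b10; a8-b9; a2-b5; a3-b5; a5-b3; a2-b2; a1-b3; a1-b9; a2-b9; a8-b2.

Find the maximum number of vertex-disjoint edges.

7

For example, pair a1→b1, a2→b4, a3→b5, a4→b9, a5→b2, a6→b10, a7→b3.
The set {a3, a4, a5, a6, a7, a8} has only 5 neighbours ({b10, b2, b3, b5, b9}), so by Hall's theorem at most 7 of the 8 left vertices can be matched.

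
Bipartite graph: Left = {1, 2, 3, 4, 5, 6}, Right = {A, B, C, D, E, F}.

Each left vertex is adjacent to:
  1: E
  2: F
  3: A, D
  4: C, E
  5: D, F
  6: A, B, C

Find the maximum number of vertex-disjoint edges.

For example, pair 1-E, 2-F, 3-A, 4-C, 5-D, 6-B.
This saturates every left vertex, so 6 is the maximum.

6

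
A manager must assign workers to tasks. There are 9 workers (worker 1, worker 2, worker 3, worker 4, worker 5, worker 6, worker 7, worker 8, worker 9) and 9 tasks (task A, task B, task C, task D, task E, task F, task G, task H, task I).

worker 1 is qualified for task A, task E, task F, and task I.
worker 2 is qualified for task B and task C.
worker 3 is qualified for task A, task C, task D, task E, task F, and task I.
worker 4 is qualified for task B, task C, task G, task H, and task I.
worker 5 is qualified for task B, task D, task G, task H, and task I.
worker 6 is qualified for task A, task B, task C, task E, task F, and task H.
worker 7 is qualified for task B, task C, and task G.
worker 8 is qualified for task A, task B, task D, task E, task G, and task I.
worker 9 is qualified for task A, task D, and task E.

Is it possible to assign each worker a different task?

For example, pair worker 1–task I, worker 2–task C, worker 3–task A, worker 4–task H, worker 5–task D, worker 6–task F, worker 7–task B, worker 8–task G, worker 9–task E.
Every worker is matched, so this is a perfect matching.

Yes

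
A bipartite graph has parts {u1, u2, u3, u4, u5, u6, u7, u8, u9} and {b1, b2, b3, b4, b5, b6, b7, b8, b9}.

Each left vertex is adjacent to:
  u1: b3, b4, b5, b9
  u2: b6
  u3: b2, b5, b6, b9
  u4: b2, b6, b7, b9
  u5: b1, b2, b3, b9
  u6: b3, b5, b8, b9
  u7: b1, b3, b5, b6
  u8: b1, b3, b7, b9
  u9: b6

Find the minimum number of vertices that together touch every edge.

The 8 edges u1–b4, u2–b6, u3–b2, u4–b7, u5–b9, u6–b8, u7–b5, u8–b3 form a matching, so any vertex cover needs at least 8 vertices (one per matched edge).
Conversely {u1, u3, u4, u5, u6, u7, u8, b6} meets every edge and has exactly 8 vertices, so 8 is optimal.

8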